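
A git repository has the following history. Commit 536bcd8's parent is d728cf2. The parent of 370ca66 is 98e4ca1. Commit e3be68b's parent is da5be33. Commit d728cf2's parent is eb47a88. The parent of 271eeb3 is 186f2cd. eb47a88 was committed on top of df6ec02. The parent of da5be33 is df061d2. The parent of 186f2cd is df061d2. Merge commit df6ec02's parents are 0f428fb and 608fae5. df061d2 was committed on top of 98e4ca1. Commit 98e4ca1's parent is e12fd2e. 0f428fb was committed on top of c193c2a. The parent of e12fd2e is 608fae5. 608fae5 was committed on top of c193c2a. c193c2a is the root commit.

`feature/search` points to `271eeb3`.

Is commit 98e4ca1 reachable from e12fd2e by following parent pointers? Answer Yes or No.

Ancestors of e12fd2e: {608fae5, c193c2a, e12fd2e}.
98e4ca1 is not in that set, so it is not an ancestor of e12fd2e.

No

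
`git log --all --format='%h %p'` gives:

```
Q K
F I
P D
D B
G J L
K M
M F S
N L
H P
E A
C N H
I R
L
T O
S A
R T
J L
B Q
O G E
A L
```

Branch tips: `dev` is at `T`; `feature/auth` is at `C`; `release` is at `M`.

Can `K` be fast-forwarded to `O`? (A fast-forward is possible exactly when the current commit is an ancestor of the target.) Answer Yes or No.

No

A fast-forward from K to O is possible iff K is an ancestor of O.
Ancestors of O: {A, E, G, J, L, O}.
K is not among them, so fast-forward is not possible.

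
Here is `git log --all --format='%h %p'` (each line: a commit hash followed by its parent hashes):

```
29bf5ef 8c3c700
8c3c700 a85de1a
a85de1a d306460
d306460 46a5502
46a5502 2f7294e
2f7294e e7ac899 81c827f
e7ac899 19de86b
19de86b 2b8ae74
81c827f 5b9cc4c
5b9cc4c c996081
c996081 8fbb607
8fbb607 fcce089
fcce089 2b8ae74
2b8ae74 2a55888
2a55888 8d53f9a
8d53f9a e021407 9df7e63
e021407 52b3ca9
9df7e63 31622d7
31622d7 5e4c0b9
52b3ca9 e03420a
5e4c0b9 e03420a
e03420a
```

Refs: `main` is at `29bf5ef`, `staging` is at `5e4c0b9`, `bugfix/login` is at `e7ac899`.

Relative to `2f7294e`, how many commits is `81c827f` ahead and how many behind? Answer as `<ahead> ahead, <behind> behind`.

Reachable from 81c827f: {2a55888, 2b8ae74, 31622d7, 52b3ca9, 5b9cc4c, 5e4c0b9, 81c827f, 8d53f9a, 8fbb607, 9df7e63, c996081, e021407, e03420a, fcce089}.
Reachable from 2f7294e: {19de86b, 2a55888, 2b8ae74, 2f7294e, 31622d7, 52b3ca9, 5b9cc4c, 5e4c0b9, 81c827f, 8d53f9a, 8fbb607, 9df7e63, c996081, e021407, e03420a, e7ac899, fcce089}.
Only in 81c827f's history (ahead): {} — 0.
Only in 2f7294e's history (behind): {19de86b, 2f7294e, e7ac899} — 3.

0 ahead, 3 behind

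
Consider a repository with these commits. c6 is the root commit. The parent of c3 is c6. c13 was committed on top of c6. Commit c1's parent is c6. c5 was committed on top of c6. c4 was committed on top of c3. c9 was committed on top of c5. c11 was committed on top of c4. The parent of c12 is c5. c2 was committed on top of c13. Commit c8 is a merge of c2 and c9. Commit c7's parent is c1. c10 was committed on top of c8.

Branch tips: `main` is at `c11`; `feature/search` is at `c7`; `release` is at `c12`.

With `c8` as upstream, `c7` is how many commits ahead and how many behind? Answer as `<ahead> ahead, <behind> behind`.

2 ahead, 5 behind

Reachable from c7: {c1, c6, c7}.
Reachable from c8: {c13, c2, c5, c6, c8, c9}.
Only in c7's history (ahead): {c1, c7} — 2.
Only in c8's history (behind): {c13, c2, c5, c8, c9} — 5.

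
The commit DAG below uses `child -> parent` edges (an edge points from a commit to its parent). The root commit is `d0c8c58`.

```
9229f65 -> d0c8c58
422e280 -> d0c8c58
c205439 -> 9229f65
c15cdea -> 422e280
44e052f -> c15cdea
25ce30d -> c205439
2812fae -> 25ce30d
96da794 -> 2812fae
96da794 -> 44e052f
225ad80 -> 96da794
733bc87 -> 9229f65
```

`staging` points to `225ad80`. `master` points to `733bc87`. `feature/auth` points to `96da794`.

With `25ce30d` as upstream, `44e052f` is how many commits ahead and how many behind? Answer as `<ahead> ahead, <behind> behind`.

Reachable from 44e052f: {422e280, 44e052f, c15cdea, d0c8c58}.
Reachable from 25ce30d: {25ce30d, 9229f65, c205439, d0c8c58}.
Only in 44e052f's history (ahead): {422e280, 44e052f, c15cdea} — 3.
Only in 25ce30d's history (behind): {25ce30d, 9229f65, c205439} — 3.

3 ahead, 3 behind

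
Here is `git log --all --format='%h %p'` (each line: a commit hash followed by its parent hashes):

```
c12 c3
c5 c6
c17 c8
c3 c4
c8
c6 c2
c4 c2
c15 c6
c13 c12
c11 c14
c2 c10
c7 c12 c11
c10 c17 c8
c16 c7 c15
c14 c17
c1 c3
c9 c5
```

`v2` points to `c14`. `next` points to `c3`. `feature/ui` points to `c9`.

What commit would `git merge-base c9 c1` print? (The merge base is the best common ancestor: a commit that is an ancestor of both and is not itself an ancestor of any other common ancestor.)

Ancestors of c9: {c10, c17, c2, c5, c6, c8, c9}.
Ancestors of c1: {c1, c10, c17, c2, c3, c4, c8}.
Common ancestors: {c10, c17, c2, c8}.
Among these, c2 is not an ancestor of any other common ancestor — it is the merge base.

c2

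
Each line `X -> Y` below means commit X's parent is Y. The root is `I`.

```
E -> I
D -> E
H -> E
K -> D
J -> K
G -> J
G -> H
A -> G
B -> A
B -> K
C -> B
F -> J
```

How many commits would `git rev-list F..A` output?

Reachable from A: {A, D, E, G, H, I, J, K}.
Reachable from F: {D, E, F, I, J, K}.
In A's history but not F's: {A, G, H} — 3 commits.

3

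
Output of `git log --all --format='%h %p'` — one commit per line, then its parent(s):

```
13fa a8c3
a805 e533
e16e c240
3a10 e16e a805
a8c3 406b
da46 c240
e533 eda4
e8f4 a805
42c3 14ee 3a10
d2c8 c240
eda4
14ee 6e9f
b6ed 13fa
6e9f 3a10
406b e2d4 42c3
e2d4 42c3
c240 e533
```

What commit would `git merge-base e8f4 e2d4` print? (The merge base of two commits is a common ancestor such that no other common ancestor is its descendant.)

Ancestors of e8f4: {a805, e533, e8f4, eda4}.
Ancestors of e2d4: {14ee, 3a10, 42c3, 6e9f, a805, c240, e16e, e2d4, e533, eda4}.
Common ancestors: {a805, e533, eda4}.
Among these, a805 is not an ancestor of any other common ancestor — it is the merge base.

a805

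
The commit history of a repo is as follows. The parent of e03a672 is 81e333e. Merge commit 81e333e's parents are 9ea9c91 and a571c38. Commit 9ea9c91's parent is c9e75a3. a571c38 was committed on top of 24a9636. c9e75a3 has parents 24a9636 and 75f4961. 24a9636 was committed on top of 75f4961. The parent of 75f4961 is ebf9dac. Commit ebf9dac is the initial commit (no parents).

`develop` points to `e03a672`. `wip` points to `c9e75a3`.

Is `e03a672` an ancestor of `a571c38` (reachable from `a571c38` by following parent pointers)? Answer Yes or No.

Ancestors of a571c38: {24a9636, 75f4961, a571c38, ebf9dac}.
e03a672 is not in that set, so it is not an ancestor of a571c38.

No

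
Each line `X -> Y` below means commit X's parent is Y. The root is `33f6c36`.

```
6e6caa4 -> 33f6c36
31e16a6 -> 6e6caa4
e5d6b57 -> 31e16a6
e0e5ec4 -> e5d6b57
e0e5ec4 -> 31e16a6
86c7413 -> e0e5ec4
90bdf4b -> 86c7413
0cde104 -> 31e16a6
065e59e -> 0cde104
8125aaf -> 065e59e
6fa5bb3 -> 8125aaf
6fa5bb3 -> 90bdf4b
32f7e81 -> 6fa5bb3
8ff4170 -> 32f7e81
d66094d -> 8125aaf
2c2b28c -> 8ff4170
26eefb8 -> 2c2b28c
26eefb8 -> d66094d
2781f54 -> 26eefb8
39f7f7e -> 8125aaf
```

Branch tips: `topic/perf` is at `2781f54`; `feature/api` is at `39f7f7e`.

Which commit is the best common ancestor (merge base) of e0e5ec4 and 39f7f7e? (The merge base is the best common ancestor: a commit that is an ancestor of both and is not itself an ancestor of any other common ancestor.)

31e16a6

Ancestors of e0e5ec4: {31e16a6, 33f6c36, 6e6caa4, e0e5ec4, e5d6b57}.
Ancestors of 39f7f7e: {065e59e, 0cde104, 31e16a6, 33f6c36, 39f7f7e, 6e6caa4, 8125aaf}.
Common ancestors: {31e16a6, 33f6c36, 6e6caa4}.
Among these, 31e16a6 is not an ancestor of any other common ancestor — it is the merge base.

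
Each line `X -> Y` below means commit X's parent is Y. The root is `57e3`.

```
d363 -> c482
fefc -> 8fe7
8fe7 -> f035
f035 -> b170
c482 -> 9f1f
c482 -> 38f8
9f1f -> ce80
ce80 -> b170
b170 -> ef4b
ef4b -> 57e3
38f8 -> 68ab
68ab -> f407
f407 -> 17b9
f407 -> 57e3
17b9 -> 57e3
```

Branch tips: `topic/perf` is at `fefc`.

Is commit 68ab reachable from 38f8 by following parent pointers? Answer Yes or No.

Yes

Ancestors of 38f8 (commits reachable by following parents): {17b9, 38f8, 57e3, 68ab, f407}.
68ab is in that set, so it is an ancestor of 38f8.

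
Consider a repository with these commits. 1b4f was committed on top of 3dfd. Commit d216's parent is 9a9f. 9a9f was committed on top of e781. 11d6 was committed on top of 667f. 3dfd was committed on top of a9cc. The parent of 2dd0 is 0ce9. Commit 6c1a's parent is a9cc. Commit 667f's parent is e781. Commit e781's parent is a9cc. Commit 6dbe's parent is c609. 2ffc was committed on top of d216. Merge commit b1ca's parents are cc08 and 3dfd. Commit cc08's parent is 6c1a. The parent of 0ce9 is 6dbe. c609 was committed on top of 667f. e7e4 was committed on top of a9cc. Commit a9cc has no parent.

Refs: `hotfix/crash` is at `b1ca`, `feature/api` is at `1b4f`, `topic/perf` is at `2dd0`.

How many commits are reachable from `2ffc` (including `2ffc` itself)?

5

Walking parent pointers from 2ffc: reachable set = {2ffc, 9a9f, a9cc, d216, e781}.
That is 5 commits.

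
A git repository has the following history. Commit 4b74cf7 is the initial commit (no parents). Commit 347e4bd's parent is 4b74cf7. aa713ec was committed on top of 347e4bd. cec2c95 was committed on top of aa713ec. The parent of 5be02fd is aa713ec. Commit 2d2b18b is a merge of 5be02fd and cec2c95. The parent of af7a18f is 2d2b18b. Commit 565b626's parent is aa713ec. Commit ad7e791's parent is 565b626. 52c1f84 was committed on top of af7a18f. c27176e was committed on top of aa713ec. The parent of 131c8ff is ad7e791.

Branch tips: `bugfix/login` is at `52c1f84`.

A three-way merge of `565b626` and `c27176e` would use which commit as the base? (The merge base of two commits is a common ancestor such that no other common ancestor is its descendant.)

aa713ec

Ancestors of 565b626: {347e4bd, 4b74cf7, 565b626, aa713ec}.
Ancestors of c27176e: {347e4bd, 4b74cf7, aa713ec, c27176e}.
Common ancestors: {347e4bd, 4b74cf7, aa713ec}.
Among these, aa713ec is not an ancestor of any other common ancestor — it is the merge base.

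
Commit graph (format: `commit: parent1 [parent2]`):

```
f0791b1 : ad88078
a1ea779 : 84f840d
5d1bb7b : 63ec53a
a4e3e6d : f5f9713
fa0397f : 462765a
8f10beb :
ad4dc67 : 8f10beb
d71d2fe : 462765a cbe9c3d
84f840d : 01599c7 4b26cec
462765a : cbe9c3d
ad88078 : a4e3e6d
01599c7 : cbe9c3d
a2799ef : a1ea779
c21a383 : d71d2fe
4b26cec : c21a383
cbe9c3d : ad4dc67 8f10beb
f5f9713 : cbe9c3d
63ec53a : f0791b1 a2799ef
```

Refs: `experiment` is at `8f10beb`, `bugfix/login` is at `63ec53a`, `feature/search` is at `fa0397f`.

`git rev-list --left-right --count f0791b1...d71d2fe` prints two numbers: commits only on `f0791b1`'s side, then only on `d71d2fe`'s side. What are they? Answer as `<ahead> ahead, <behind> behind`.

Reachable from f0791b1: {8f10beb, a4e3e6d, ad4dc67, ad88078, cbe9c3d, f0791b1, f5f9713}.
Reachable from d71d2fe: {462765a, 8f10beb, ad4dc67, cbe9c3d, d71d2fe}.
Only in f0791b1's history (ahead): {a4e3e6d, ad88078, f0791b1, f5f9713} — 4.
Only in d71d2fe's history (behind): {462765a, d71d2fe} — 2.

4 ahead, 2 behind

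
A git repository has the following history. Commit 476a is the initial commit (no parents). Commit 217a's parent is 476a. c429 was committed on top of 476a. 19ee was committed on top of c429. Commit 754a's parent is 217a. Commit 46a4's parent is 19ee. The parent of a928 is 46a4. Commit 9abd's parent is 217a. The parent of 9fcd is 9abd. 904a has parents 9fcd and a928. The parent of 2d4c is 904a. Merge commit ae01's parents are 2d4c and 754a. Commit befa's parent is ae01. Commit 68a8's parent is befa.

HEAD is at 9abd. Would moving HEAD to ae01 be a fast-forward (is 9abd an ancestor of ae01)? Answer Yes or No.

Yes

A fast-forward from 9abd to ae01 is possible iff 9abd is an ancestor of ae01.
Ancestors of ae01: {19ee, 217a, 2d4c, 46a4, 476a, 754a, 904a, 9abd, 9fcd, a928, ae01, c429}.
9abd is among them, so fast-forward is possible.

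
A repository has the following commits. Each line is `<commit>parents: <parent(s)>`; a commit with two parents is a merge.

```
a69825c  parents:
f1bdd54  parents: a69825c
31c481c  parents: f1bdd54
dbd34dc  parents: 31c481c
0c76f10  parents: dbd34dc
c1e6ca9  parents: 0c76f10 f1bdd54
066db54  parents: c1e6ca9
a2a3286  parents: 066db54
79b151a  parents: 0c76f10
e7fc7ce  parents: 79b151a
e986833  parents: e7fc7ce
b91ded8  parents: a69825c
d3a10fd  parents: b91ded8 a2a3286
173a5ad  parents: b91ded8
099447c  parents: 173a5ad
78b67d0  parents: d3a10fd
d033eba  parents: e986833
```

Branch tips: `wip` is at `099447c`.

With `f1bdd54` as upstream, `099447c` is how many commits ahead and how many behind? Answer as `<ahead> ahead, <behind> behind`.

3 ahead, 1 behind

Reachable from 099447c: {099447c, 173a5ad, a69825c, b91ded8}.
Reachable from f1bdd54: {a69825c, f1bdd54}.
Only in 099447c's history (ahead): {099447c, 173a5ad, b91ded8} — 3.
Only in f1bdd54's history (behind): {f1bdd54} — 1.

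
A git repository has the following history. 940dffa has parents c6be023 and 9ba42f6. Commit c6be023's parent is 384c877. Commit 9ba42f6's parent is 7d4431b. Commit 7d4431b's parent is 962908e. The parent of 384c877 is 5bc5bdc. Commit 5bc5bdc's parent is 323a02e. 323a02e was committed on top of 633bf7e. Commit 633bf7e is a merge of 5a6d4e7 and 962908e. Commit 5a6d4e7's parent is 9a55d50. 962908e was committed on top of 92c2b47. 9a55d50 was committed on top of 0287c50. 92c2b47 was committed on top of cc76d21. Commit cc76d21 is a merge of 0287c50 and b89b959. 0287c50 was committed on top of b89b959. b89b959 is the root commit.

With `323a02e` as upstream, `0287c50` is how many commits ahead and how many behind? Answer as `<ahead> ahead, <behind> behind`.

Reachable from 0287c50: {0287c50, b89b959}.
Reachable from 323a02e: {0287c50, 323a02e, 5a6d4e7, 633bf7e, 92c2b47, 962908e, 9a55d50, b89b959, cc76d21}.
Only in 0287c50's history (ahead): {} — 0.
Only in 323a02e's history (behind): {323a02e, 5a6d4e7, 633bf7e, 92c2b47, 962908e, 9a55d50, cc76d21} — 7.

0 ahead, 7 behind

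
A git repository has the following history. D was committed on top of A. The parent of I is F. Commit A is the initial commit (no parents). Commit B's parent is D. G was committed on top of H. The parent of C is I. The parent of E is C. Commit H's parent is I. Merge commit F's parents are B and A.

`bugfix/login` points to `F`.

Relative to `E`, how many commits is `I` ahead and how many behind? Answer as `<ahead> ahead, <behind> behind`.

0 ahead, 2 behind

Reachable from I: {A, B, D, F, I}.
Reachable from E: {A, B, C, D, E, F, I}.
Only in I's history (ahead): {} — 0.
Only in E's history (behind): {C, E} — 2.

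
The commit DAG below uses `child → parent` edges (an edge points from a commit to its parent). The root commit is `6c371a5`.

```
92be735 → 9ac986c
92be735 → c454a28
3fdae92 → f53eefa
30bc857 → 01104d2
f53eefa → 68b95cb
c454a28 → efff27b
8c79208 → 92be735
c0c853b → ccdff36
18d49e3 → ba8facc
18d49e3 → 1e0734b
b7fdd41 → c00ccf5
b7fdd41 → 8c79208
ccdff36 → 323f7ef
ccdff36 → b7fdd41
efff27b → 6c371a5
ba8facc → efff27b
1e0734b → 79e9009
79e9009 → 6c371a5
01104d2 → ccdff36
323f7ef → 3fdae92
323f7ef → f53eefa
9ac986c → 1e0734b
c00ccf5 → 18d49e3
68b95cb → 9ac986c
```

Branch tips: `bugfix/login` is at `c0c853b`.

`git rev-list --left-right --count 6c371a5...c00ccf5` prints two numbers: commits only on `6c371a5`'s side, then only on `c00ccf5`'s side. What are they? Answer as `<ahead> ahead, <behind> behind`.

Reachable from 6c371a5: {6c371a5}.
Reachable from c00ccf5: {18d49e3, 1e0734b, 6c371a5, 79e9009, ba8facc, c00ccf5, efff27b}.
Only in 6c371a5's history (ahead): {} — 0.
Only in c00ccf5's history (behind): {18d49e3, 1e0734b, 79e9009, ba8facc, c00ccf5, efff27b} — 6.

0 ahead, 6 behind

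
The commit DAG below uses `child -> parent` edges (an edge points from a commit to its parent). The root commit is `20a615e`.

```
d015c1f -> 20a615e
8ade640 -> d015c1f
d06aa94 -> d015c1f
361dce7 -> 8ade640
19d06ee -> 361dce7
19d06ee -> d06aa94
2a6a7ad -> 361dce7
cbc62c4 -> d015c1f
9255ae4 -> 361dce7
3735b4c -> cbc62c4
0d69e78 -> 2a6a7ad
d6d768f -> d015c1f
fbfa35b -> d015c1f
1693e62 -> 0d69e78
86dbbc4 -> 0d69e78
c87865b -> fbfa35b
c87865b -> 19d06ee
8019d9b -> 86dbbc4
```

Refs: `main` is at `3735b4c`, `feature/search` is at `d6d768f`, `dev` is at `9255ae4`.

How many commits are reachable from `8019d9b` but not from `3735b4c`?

6

Reachable from 8019d9b: {0d69e78, 20a615e, 2a6a7ad, 361dce7, 8019d9b, 86dbbc4, 8ade640, d015c1f}.
Reachable from 3735b4c: {20a615e, 3735b4c, cbc62c4, d015c1f}.
In 8019d9b's history but not 3735b4c's: {0d69e78, 2a6a7ad, 361dce7, 8019d9b, 86dbbc4, 8ade640} — 6 commits.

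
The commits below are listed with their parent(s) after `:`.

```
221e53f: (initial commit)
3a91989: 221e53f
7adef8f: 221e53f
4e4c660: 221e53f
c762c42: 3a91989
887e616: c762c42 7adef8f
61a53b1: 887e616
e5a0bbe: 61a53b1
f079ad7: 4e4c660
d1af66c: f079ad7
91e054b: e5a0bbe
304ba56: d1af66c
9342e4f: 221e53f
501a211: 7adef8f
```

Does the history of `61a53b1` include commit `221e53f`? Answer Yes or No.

Ancestors of 61a53b1 (commits reachable by following parents): {221e53f, 3a91989, 61a53b1, 7adef8f, 887e616, c762c42}.
221e53f is in that set, so it is an ancestor of 61a53b1.

Yes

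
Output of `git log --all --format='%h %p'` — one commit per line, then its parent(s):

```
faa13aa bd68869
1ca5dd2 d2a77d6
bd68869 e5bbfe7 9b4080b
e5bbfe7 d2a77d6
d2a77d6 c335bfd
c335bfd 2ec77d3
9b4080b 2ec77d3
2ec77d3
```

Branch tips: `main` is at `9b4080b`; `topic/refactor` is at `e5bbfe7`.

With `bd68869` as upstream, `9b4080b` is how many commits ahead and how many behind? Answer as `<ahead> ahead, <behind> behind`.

0 ahead, 4 behind

Reachable from 9b4080b: {2ec77d3, 9b4080b}.
Reachable from bd68869: {2ec77d3, 9b4080b, bd68869, c335bfd, d2a77d6, e5bbfe7}.
Only in 9b4080b's history (ahead): {} — 0.
Only in bd68869's history (behind): {bd68869, c335bfd, d2a77d6, e5bbfe7} — 4.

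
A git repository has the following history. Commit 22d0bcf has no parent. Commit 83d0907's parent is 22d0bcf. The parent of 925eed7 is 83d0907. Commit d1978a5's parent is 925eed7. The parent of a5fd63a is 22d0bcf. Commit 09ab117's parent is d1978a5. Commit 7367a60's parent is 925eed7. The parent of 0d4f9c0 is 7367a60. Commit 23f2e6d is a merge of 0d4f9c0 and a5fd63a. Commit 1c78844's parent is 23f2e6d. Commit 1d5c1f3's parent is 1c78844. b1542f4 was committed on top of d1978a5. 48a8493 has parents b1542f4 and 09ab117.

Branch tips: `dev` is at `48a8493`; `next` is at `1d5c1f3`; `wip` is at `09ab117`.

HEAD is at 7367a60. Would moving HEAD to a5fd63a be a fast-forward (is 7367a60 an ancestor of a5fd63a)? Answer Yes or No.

No

A fast-forward from 7367a60 to a5fd63a is possible iff 7367a60 is an ancestor of a5fd63a.
Ancestors of a5fd63a: {22d0bcf, a5fd63a}.
7367a60 is not among them, so fast-forward is not possible.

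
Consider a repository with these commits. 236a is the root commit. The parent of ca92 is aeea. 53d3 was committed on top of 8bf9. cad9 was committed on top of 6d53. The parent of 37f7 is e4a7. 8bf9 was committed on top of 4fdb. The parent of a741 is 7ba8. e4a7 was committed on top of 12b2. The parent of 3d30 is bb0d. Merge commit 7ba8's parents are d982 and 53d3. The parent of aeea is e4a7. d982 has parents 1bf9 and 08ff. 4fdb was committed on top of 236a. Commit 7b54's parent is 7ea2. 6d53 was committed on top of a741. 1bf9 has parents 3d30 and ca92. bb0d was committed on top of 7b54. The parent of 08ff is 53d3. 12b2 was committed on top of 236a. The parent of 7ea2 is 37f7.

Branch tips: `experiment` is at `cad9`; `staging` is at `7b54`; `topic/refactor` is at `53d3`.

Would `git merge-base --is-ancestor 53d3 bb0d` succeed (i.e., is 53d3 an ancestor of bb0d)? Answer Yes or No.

No

Ancestors of bb0d: {12b2, 236a, 37f7, 7b54, 7ea2, bb0d, e4a7}.
53d3 is not in that set, so it is not an ancestor of bb0d.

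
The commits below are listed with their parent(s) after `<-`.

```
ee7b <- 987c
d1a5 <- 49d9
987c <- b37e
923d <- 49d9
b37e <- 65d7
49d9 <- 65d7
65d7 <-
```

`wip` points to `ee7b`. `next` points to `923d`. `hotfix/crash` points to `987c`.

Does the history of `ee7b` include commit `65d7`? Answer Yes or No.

Ancestors of ee7b (commits reachable by following parents): {65d7, 987c, b37e, ee7b}.
65d7 is in that set, so it is an ancestor of ee7b.

Yes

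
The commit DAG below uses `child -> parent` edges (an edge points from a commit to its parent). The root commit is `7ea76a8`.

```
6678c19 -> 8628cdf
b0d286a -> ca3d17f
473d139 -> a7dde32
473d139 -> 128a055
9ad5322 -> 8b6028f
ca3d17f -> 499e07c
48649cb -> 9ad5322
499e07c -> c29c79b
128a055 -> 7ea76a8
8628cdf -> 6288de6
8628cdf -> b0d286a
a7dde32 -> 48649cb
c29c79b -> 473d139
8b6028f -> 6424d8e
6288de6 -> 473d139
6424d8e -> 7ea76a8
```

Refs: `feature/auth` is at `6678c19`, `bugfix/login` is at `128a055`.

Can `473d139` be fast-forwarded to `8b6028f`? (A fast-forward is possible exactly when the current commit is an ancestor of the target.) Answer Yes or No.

A fast-forward from 473d139 to 8b6028f is possible iff 473d139 is an ancestor of 8b6028f.
Ancestors of 8b6028f: {6424d8e, 7ea76a8, 8b6028f}.
473d139 is not among them, so fast-forward is not possible.

No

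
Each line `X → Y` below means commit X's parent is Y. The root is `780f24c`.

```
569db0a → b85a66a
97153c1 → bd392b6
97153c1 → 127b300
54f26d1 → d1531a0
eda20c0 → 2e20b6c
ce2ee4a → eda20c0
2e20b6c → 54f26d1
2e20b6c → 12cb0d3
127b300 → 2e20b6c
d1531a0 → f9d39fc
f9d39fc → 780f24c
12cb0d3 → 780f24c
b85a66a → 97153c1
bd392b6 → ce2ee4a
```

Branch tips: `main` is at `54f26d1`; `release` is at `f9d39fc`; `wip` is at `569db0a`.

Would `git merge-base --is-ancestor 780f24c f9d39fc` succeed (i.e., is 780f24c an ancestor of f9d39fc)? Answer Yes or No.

Ancestors of f9d39fc (commits reachable by following parents): {780f24c, f9d39fc}.
780f24c is in that set, so it is an ancestor of f9d39fc.

Yes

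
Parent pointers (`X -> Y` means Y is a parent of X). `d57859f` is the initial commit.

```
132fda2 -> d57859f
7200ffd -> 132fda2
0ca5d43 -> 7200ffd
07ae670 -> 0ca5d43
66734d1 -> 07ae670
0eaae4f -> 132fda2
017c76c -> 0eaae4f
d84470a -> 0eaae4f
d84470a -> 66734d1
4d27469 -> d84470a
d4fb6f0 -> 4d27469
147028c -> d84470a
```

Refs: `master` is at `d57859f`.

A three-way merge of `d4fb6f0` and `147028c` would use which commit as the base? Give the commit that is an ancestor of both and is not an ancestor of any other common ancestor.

Ancestors of d4fb6f0: {07ae670, 0ca5d43, 0eaae4f, 132fda2, 4d27469, 66734d1, 7200ffd, d4fb6f0, d57859f, d84470a}.
Ancestors of 147028c: {07ae670, 0ca5d43, 0eaae4f, 132fda2, 147028c, 66734d1, 7200ffd, d57859f, d84470a}.
Common ancestors: {07ae670, 0ca5d43, 0eaae4f, 132fda2, 66734d1, 7200ffd, d57859f, d84470a}.
Among these, d84470a is not an ancestor of any other common ancestor — it is the merge base.

d84470a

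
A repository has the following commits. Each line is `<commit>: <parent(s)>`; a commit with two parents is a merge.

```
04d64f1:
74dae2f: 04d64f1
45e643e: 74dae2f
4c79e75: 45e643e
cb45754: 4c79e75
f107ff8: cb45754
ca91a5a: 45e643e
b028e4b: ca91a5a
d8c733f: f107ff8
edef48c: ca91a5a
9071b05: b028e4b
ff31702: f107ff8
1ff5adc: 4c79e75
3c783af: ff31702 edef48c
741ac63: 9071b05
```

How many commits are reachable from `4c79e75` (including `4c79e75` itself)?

4

Walking parent pointers from 4c79e75: reachable set = {04d64f1, 45e643e, 4c79e75, 74dae2f}.
That is 4 commits.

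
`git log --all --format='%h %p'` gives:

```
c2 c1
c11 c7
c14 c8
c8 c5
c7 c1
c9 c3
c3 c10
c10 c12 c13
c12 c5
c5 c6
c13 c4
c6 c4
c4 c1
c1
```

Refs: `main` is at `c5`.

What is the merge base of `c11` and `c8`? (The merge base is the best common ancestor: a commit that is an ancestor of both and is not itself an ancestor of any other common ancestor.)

c1

Ancestors of c11: {c1, c11, c7}.
Ancestors of c8: {c1, c4, c5, c6, c8}.
Common ancestors: {c1}.
The only common ancestor is c1, so it is the merge base.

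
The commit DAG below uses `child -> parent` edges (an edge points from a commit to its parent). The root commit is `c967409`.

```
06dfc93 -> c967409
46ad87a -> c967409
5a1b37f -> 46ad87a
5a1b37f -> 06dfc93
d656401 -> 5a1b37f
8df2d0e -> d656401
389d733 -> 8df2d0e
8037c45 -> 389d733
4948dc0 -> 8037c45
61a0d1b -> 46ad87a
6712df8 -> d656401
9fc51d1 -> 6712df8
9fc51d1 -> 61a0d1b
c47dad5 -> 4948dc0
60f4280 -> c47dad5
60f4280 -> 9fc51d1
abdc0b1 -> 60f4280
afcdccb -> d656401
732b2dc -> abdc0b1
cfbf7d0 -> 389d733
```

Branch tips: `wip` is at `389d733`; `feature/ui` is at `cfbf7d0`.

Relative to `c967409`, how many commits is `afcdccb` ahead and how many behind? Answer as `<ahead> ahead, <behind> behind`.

Reachable from afcdccb: {06dfc93, 46ad87a, 5a1b37f, afcdccb, c967409, d656401}.
Reachable from c967409: {c967409}.
Only in afcdccb's history (ahead): {06dfc93, 46ad87a, 5a1b37f, afcdccb, d656401} — 5.
Only in c967409's history (behind): {} — 0.

5 ahead, 0 behind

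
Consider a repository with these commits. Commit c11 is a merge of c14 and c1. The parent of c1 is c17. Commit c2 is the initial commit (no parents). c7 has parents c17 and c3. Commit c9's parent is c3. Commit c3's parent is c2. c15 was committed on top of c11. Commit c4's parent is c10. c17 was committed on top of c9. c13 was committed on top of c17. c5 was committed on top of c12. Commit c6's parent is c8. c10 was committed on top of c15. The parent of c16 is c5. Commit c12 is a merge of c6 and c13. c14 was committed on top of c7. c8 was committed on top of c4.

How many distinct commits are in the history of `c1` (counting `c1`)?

5

Walking parent pointers from c1: reachable set = {c1, c17, c2, c3, c9}.
That is 5 commits.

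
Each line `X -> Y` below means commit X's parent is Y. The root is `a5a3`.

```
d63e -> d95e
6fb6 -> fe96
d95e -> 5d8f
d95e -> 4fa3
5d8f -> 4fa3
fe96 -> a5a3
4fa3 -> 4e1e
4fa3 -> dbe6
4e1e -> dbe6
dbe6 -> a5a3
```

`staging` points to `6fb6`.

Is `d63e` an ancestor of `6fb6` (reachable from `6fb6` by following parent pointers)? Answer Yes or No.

No

Ancestors of 6fb6: {6fb6, a5a3, fe96}.
d63e is not in that set, so it is not an ancestor of 6fb6.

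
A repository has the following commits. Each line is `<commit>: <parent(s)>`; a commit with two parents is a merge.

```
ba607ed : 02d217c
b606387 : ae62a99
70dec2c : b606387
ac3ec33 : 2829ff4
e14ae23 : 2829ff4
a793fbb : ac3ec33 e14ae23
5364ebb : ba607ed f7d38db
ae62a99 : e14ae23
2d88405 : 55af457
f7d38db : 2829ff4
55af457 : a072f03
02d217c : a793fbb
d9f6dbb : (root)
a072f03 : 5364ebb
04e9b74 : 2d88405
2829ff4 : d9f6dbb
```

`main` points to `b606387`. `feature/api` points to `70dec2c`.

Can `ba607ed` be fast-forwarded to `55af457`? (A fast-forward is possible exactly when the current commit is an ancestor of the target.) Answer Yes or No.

A fast-forward from ba607ed to 55af457 is possible iff ba607ed is an ancestor of 55af457.
Ancestors of 55af457: {02d217c, 2829ff4, 5364ebb, 55af457, a072f03, a793fbb, ac3ec33, ba607ed, d9f6dbb, e14ae23, f7d38db}.
ba607ed is among them, so fast-forward is possible.

Yes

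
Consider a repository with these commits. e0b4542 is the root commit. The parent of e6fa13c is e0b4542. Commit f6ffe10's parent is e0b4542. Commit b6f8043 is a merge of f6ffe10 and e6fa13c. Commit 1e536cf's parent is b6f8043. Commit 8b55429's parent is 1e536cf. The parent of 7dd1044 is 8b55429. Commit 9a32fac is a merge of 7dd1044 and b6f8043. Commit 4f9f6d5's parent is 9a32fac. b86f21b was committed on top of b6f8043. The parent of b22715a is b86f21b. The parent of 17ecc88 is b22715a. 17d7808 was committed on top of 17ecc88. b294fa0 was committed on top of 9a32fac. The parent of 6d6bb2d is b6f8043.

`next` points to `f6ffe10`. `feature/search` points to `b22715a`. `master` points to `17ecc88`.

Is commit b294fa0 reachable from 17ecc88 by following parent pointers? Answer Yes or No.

Ancestors of 17ecc88: {17ecc88, b22715a, b6f8043, b86f21b, e0b4542, e6fa13c, f6ffe10}.
b294fa0 is not in that set, so it is not an ancestor of 17ecc88.

No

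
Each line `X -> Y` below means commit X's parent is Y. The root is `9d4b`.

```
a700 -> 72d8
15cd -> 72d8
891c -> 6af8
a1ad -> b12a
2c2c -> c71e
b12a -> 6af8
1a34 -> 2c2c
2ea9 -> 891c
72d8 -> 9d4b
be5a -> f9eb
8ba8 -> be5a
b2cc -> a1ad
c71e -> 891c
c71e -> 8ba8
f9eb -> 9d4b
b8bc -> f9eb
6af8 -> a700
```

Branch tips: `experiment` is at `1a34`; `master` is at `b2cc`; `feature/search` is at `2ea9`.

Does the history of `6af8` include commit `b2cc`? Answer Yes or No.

Ancestors of 6af8: {6af8, 72d8, 9d4b, a700}.
b2cc is not in that set, so it is not an ancestor of 6af8.

No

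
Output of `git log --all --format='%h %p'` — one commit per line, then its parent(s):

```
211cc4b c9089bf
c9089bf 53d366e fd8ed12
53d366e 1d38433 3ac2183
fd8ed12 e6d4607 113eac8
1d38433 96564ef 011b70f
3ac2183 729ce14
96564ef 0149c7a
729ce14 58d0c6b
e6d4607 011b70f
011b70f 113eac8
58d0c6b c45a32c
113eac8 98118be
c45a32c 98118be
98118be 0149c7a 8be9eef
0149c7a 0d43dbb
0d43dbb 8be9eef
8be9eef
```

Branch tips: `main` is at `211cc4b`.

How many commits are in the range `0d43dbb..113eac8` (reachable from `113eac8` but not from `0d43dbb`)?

Reachable from 113eac8: {0149c7a, 0d43dbb, 113eac8, 8be9eef, 98118be}.
Reachable from 0d43dbb: {0d43dbb, 8be9eef}.
In 113eac8's history but not 0d43dbb's: {0149c7a, 113eac8, 98118be} — 3 commits.

3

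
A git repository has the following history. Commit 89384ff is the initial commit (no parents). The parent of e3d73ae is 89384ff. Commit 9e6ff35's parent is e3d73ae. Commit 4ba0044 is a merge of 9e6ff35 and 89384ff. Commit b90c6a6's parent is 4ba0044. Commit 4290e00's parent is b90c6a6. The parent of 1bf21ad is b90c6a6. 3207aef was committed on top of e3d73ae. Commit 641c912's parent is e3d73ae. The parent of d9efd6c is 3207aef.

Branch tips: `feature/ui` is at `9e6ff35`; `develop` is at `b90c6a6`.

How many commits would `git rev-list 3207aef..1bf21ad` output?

4

Reachable from 1bf21ad: {1bf21ad, 4ba0044, 89384ff, 9e6ff35, b90c6a6, e3d73ae}.
Reachable from 3207aef: {3207aef, 89384ff, e3d73ae}.
In 1bf21ad's history but not 3207aef's: {1bf21ad, 4ba0044, 9e6ff35, b90c6a6} — 4 commits.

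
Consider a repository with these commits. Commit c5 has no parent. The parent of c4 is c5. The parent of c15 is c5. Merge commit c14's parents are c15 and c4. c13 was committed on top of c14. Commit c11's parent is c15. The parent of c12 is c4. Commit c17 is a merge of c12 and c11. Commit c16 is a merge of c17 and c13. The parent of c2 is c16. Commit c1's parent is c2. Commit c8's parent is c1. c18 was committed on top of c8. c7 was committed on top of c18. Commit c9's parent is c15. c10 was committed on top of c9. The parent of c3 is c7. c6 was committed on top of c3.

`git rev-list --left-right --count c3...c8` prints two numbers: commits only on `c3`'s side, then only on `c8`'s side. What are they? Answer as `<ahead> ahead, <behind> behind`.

Reachable from c3: {c1, c11, c12, c13, c14, c15, c16, c17, c18, c2, c3, c4, c5, c7, c8}.
Reachable from c8: {c1, c11, c12, c13, c14, c15, c16, c17, c2, c4, c5, c8}.
Only in c3's history (ahead): {c18, c3, c7} — 3.
Only in c8's history (behind): {} — 0.

3 ahead, 0 behind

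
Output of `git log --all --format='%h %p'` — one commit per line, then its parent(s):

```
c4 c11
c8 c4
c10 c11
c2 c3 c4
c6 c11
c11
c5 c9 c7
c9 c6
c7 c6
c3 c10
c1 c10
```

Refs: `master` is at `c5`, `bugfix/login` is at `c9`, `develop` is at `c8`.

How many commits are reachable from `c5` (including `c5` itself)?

Walking parent pointers from c5: reachable set = {c11, c5, c6, c7, c9}.
That is 5 commits.

5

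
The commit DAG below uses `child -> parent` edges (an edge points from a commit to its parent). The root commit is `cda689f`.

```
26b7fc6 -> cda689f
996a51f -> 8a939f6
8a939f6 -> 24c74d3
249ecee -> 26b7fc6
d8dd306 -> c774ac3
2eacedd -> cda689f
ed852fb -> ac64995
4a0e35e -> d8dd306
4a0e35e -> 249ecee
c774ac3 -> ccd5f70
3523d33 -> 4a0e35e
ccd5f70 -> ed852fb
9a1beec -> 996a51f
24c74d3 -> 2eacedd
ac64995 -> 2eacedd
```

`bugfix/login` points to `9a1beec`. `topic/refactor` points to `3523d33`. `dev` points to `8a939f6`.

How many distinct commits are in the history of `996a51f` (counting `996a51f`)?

5

Walking parent pointers from 996a51f: reachable set = {24c74d3, 2eacedd, 8a939f6, 996a51f, cda689f}.
That is 5 commits.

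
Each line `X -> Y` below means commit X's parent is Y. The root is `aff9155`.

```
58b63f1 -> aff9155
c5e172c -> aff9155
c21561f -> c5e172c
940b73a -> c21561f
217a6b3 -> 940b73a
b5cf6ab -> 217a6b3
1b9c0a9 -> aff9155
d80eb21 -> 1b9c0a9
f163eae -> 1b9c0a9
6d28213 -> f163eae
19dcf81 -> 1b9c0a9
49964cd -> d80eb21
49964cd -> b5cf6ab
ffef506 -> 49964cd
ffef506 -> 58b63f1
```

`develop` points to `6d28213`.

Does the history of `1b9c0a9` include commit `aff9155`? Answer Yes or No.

Yes

Ancestors of 1b9c0a9 (commits reachable by following parents): {1b9c0a9, aff9155}.
aff9155 is in that set, so it is an ancestor of 1b9c0a9.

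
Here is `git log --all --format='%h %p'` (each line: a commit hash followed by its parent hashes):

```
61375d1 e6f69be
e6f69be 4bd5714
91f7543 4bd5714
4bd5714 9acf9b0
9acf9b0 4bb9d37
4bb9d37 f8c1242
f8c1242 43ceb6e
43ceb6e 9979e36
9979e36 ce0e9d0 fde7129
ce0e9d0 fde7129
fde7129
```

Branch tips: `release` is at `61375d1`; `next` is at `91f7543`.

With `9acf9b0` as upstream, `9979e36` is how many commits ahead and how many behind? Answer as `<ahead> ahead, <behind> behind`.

Reachable from 9979e36: {9979e36, ce0e9d0, fde7129}.
Reachable from 9acf9b0: {43ceb6e, 4bb9d37, 9979e36, 9acf9b0, ce0e9d0, f8c1242, fde7129}.
Only in 9979e36's history (ahead): {} — 0.
Only in 9acf9b0's history (behind): {43ceb6e, 4bb9d37, 9acf9b0, f8c1242} — 4.

0 ahead, 4 behind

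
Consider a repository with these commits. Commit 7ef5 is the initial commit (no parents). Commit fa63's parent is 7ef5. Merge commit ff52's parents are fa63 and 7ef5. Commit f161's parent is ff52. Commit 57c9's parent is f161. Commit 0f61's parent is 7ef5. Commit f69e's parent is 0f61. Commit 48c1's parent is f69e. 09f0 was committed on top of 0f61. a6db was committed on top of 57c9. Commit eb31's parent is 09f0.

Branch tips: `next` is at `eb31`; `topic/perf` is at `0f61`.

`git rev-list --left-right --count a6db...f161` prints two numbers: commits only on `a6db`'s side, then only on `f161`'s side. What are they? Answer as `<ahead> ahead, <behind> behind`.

2 ahead, 0 behind

Reachable from a6db: {57c9, 7ef5, a6db, f161, fa63, ff52}.
Reachable from f161: {7ef5, f161, fa63, ff52}.
Only in a6db's history (ahead): {57c9, a6db} — 2.
Only in f161's history (behind): {} — 0.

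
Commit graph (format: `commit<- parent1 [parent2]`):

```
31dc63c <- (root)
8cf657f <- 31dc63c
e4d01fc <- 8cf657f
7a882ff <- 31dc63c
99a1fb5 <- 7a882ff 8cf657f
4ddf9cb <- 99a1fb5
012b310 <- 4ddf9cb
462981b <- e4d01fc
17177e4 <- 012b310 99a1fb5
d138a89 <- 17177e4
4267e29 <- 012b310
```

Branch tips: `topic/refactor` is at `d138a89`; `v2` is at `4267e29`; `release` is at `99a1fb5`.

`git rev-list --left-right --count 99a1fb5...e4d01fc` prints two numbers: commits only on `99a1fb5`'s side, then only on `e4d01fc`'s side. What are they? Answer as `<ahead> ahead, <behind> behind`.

Reachable from 99a1fb5: {31dc63c, 7a882ff, 8cf657f, 99a1fb5}.
Reachable from e4d01fc: {31dc63c, 8cf657f, e4d01fc}.
Only in 99a1fb5's history (ahead): {7a882ff, 99a1fb5} — 2.
Only in e4d01fc's history (behind): {e4d01fc} — 1.

2 ahead, 1 behind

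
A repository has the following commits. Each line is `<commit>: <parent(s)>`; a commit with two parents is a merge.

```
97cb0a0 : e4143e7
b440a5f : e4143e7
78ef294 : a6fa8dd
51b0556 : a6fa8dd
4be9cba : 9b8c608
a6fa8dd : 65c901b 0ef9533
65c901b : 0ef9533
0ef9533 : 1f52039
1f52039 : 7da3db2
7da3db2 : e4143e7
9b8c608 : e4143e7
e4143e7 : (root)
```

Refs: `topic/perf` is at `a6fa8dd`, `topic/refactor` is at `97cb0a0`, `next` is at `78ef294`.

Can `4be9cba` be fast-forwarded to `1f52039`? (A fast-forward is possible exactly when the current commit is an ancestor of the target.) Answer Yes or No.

No

A fast-forward from 4be9cba to 1f52039 is possible iff 4be9cba is an ancestor of 1f52039.
Ancestors of 1f52039: {1f52039, 7da3db2, e4143e7}.
4be9cba is not among them, so fast-forward is not possible.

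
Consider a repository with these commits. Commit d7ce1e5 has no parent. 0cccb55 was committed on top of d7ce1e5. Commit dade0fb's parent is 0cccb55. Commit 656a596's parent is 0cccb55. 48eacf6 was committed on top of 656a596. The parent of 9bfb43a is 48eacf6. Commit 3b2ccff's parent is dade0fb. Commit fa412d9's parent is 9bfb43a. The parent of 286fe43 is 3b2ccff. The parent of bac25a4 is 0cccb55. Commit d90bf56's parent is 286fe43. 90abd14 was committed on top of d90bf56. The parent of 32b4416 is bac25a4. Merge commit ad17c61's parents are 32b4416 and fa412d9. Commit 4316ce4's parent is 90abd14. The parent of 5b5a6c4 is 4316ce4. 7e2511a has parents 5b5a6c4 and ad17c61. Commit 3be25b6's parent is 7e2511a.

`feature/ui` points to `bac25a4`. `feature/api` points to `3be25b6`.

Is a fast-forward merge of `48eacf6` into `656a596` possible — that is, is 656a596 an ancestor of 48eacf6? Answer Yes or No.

A fast-forward from 656a596 to 48eacf6 is possible iff 656a596 is an ancestor of 48eacf6.
Ancestors of 48eacf6: {0cccb55, 48eacf6, 656a596, d7ce1e5}.
656a596 is among them, so fast-forward is possible.

Yes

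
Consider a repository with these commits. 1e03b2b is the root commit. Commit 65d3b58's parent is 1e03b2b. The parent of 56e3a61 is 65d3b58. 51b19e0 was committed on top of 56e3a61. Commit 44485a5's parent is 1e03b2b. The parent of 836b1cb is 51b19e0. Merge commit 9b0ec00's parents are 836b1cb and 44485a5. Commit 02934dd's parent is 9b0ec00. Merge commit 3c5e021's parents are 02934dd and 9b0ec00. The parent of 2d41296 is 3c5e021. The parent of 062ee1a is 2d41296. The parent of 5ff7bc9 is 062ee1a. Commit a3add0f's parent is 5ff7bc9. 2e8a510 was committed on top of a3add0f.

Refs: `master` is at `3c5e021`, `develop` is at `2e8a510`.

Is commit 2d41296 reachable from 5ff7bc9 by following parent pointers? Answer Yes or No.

Yes

Ancestors of 5ff7bc9 (commits reachable by following parents): {02934dd, 062ee1a, 1e03b2b, 2d41296, 3c5e021, 44485a5, 51b19e0, 56e3a61, 5ff7bc9, 65d3b58, 836b1cb, 9b0ec00}.
2d41296 is in that set, so it is an ancestor of 5ff7bc9.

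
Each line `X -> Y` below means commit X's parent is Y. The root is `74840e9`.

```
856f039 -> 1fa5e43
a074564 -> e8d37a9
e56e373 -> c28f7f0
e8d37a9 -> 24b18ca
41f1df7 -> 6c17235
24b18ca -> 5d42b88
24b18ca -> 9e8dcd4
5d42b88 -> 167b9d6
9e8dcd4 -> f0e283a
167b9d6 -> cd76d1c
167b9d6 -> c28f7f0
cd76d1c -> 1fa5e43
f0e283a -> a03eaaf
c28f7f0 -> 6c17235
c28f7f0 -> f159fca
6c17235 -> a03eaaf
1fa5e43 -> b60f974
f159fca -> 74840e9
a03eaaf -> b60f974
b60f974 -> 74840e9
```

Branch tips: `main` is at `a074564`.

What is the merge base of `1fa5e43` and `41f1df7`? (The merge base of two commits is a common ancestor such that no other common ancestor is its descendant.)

b60f974

Ancestors of 1fa5e43: {1fa5e43, 74840e9, b60f974}.
Ancestors of 41f1df7: {41f1df7, 6c17235, 74840e9, a03eaaf, b60f974}.
Common ancestors: {74840e9, b60f974}.
Among these, b60f974 is not an ancestor of any other common ancestor — it is the merge base.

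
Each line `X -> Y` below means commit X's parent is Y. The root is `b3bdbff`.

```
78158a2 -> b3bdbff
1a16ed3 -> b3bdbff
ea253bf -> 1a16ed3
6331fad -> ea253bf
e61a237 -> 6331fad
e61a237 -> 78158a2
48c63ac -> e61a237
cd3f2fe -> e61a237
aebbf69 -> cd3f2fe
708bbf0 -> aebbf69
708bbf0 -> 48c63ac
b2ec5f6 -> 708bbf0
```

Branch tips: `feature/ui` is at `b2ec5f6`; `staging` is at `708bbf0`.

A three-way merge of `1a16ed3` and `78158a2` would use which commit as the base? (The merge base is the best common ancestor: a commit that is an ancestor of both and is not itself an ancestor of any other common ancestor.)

Ancestors of 1a16ed3: {1a16ed3, b3bdbff}.
Ancestors of 78158a2: {78158a2, b3bdbff}.
Common ancestors: {b3bdbff}.
The only common ancestor is b3bdbff, so it is the merge base.

b3bdbff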